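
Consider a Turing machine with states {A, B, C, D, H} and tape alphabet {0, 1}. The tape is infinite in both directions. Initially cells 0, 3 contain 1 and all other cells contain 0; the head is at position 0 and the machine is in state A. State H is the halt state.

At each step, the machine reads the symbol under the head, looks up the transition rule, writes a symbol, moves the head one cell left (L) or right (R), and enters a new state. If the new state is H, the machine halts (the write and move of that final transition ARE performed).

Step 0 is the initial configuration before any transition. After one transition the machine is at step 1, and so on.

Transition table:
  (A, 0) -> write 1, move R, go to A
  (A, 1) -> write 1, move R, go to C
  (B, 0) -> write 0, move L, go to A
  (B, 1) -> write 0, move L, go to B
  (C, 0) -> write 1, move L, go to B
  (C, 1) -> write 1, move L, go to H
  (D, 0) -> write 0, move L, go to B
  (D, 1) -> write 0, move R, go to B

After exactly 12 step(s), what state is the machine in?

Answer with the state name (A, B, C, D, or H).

Step 1: in state A at pos 0, read 1 -> (A,1)->write 1,move R,goto C. Now: state=C, head=1, tape[-1..4]=010010 (head:   ^)
Step 2: in state C at pos 1, read 0 -> (C,0)->write 1,move L,goto B. Now: state=B, head=0, tape[-1..4]=011010 (head:  ^)
Step 3: in state B at pos 0, read 1 -> (B,1)->write 0,move L,goto B. Now: state=B, head=-1, tape[-2..4]=0001010 (head:  ^)
Step 4: in state B at pos -1, read 0 -> (B,0)->write 0,move L,goto A. Now: state=A, head=-2, tape[-3..4]=00001010 (head:  ^)
Step 5: in state A at pos -2, read 0 -> (A,0)->write 1,move R,goto A. Now: state=A, head=-1, tape[-3..4]=01001010 (head:   ^)
Step 6: in state A at pos -1, read 0 -> (A,0)->write 1,move R,goto A. Now: state=A, head=0, tape[-3..4]=01101010 (head:    ^)
Step 7: in state A at pos 0, read 0 -> (A,0)->write 1,move R,goto A. Now: state=A, head=1, tape[-3..4]=01111010 (head:     ^)
Step 8: in state A at pos 1, read 1 -> (A,1)->write 1,move R,goto C. Now: state=C, head=2, tape[-3..4]=01111010 (head:      ^)
Step 9: in state C at pos 2, read 0 -> (C,0)->write 1,move L,goto B. Now: state=B, head=1, tape[-3..4]=01111110 (head:     ^)
Step 10: in state B at pos 1, read 1 -> (B,1)->write 0,move L,goto B. Now: state=B, head=0, tape[-3..4]=01110110 (head:    ^)
Step 11: in state B at pos 0, read 1 -> (B,1)->write 0,move L,goto B. Now: state=B, head=-1, tape[-3..4]=01100110 (head:   ^)
Step 12: in state B at pos -1, read 1 -> (B,1)->write 0,move L,goto B. Now: state=B, head=-2, tape[-3..4]=01000110 (head:  ^)

Answer: B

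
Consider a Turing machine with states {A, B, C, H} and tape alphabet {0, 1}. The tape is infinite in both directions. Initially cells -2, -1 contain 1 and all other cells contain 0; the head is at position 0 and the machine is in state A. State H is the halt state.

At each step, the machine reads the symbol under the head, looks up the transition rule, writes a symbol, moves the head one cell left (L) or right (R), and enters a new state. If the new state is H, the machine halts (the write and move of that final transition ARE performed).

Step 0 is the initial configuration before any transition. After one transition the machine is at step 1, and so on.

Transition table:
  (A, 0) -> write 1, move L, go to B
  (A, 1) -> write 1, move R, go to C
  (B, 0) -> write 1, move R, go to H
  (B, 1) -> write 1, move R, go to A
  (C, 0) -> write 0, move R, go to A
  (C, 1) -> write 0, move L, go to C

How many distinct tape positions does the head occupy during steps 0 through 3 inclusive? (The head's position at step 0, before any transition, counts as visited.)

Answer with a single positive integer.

Answer: 3

Derivation:
Step 1: in state A at pos 0, read 0 -> (A,0)->write 1,move L,goto B. Now: state=B, head=-1, tape[-3..1]=01110 (head:   ^)
Step 2: in state B at pos -1, read 1 -> (B,1)->write 1,move R,goto A. Now: state=A, head=0, tape[-3..1]=01110 (head:    ^)
Step 3: in state A at pos 0, read 1 -> (A,1)->write 1,move R,goto C. Now: state=C, head=1, tape[-3..2]=011100 (head:     ^)
Head positions at steps 0..3: starting at 0, distinct positions visited = {-1, 0, 1} -> 3 position(s)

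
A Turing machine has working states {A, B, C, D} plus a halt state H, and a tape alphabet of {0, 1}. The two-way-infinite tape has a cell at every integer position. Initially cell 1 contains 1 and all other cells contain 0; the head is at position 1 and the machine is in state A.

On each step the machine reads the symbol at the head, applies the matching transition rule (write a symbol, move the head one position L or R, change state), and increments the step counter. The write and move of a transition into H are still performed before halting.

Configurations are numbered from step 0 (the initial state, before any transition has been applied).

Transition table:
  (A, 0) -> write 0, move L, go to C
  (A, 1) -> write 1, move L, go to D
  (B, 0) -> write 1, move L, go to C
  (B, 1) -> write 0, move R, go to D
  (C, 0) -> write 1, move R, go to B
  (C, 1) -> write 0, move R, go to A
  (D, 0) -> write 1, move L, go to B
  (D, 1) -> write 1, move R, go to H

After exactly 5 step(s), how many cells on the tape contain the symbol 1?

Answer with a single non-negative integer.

Answer: 3

Derivation:
Step 1: in state A at pos 1, read 1 -> (A,1)->write 1,move L,goto D. Now: state=D, head=0, tape[-1..2]=0010 (head:  ^)
Step 2: in state D at pos 0, read 0 -> (D,0)->write 1,move L,goto B. Now: state=B, head=-1, tape[-2..2]=00110 (head:  ^)
Step 3: in state B at pos -1, read 0 -> (B,0)->write 1,move L,goto C. Now: state=C, head=-2, tape[-3..2]=001110 (head:  ^)
Step 4: in state C at pos -2, read 0 -> (C,0)->write 1,move R,goto B. Now: state=B, head=-1, tape[-3..2]=011110 (head:   ^)
Step 5: in state B at pos -1, read 1 -> (B,1)->write 0,move R,goto D. Now: state=D, head=0, tape[-3..2]=010110 (head:    ^)
Cells containing 1 after step 5: {-2, 0, 1} -> 3 cell(s)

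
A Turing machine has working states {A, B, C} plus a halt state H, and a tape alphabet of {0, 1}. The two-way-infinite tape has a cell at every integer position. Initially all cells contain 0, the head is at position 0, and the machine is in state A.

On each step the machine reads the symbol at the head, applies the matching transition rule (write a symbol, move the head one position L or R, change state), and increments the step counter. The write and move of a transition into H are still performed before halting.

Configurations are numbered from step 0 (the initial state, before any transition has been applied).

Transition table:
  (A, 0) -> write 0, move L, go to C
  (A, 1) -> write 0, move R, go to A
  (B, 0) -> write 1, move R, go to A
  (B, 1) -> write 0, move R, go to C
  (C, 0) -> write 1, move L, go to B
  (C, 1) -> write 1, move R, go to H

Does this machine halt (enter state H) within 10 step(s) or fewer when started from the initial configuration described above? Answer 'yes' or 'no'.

Step 1: in state A at pos 0, read 0 -> (A,0)->write 0,move L,goto C. Now: state=C, head=-1, tape[-2..1]=0000 (head:  ^)
Step 2: in state C at pos -1, read 0 -> (C,0)->write 1,move L,goto B. Now: state=B, head=-2, tape[-3..1]=00100 (head:  ^)
Step 3: in state B at pos -2, read 0 -> (B,0)->write 1,move R,goto A. Now: state=A, head=-1, tape[-3..1]=01100 (head:   ^)
Step 4: in state A at pos -1, read 1 -> (A,1)->write 0,move R,goto A. Now: state=A, head=0, tape[-3..1]=01000 (head:    ^)
Step 5: in state A at pos 0, read 0 -> (A,0)->write 0,move L,goto C. Now: state=C, head=-1, tape[-3..1]=01000 (head:   ^)
Step 6: in state C at pos -1, read 0 -> (C,0)->write 1,move L,goto B. Now: state=B, head=-2, tape[-3..1]=01100 (head:  ^)
Step 7: in state B at pos -2, read 1 -> (B,1)->write 0,move R,goto C. Now: state=C, head=-1, tape[-3..1]=00100 (head:   ^)
Step 8: in state C at pos -1, read 1 -> (C,1)->write 1,move R,goto H. Now: state=H, head=0, tape[-3..1]=00100 (head:    ^)
State H reached at step 8; 8 <= 10 -> yes

Answer: yes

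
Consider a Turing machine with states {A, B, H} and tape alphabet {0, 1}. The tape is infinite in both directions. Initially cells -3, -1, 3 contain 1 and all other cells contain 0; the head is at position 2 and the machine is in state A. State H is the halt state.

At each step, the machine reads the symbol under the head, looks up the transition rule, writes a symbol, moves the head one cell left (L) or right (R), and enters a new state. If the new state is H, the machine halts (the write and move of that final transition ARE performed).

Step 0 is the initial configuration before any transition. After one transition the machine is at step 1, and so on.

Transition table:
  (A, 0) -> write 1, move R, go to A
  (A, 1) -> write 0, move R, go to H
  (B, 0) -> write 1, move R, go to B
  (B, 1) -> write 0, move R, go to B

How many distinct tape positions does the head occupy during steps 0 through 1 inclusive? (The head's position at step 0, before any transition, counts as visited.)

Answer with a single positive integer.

Step 1: in state A at pos 2, read 0 -> (A,0)->write 1,move R,goto A. Now: state=A, head=3, tape[-4..4]=010100110 (head:        ^)
Head positions at steps 0..1: starting at 2, distinct positions visited = {2, 3} -> 2 position(s)

Answer: 2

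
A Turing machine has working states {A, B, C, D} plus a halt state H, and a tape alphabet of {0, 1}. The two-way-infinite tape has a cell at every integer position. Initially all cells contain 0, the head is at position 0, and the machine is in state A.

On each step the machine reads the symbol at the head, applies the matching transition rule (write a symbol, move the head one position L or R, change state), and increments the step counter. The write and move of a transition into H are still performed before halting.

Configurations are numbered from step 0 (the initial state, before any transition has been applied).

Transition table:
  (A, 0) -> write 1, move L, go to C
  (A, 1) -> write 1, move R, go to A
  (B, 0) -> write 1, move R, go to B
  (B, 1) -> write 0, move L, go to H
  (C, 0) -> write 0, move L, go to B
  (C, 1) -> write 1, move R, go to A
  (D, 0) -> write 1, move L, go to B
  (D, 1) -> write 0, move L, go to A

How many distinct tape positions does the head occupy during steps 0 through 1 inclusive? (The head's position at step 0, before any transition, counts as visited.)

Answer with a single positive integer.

Step 1: in state A at pos 0, read 0 -> (A,0)->write 1,move L,goto C. Now: state=C, head=-1, tape[-2..1]=0010 (head:  ^)
Head positions at steps 0..1: starting at 0, distinct positions visited = {-1, 0} -> 2 position(s)

Answer: 2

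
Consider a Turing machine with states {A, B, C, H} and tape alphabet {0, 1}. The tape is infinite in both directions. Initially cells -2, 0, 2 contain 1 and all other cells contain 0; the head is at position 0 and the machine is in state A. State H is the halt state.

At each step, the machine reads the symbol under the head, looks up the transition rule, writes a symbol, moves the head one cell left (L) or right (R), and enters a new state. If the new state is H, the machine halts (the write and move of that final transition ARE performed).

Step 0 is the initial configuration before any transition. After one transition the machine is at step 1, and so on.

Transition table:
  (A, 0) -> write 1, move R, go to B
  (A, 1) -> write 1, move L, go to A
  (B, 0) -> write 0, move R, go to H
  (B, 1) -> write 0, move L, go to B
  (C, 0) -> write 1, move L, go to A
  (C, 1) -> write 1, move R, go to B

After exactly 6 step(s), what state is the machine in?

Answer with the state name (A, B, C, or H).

Answer: H

Derivation:
Step 1: in state A at pos 0, read 1 -> (A,1)->write 1,move L,goto A. Now: state=A, head=-1, tape[-3..3]=0101010 (head:   ^)
Step 2: in state A at pos -1, read 0 -> (A,0)->write 1,move R,goto B. Now: state=B, head=0, tape[-3..3]=0111010 (head:    ^)
Step 3: in state B at pos 0, read 1 -> (B,1)->write 0,move L,goto B. Now: state=B, head=-1, tape[-3..3]=0110010 (head:   ^)
Step 4: in state B at pos -1, read 1 -> (B,1)->write 0,move L,goto B. Now: state=B, head=-2, tape[-3..3]=0100010 (head:  ^)
Step 5: in state B at pos -2, read 1 -> (B,1)->write 0,move L,goto B. Now: state=B, head=-3, tape[-4..3]=00000010 (head:  ^)
Step 6: in state B at pos -3, read 0 -> (B,0)->write 0,move R,goto H. Now: state=H, head=-2, tape[-4..3]=00000010 (head:   ^)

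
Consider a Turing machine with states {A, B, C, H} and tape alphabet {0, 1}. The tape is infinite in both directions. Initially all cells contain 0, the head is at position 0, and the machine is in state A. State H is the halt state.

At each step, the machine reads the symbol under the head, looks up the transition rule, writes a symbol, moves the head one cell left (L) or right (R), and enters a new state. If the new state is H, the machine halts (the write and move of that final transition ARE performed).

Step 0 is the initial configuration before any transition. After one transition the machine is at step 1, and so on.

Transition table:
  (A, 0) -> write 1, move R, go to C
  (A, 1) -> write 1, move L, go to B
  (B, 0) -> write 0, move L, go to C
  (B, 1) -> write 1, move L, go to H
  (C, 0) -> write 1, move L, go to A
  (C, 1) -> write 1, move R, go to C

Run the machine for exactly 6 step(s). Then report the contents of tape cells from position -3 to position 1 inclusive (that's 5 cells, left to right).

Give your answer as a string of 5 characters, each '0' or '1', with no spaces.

Step 1: in state A at pos 0, read 0 -> (A,0)->write 1,move R,goto C. Now: state=C, head=1, tape[-1..2]=0100 (head:   ^)
Step 2: in state C at pos 1, read 0 -> (C,0)->write 1,move L,goto A. Now: state=A, head=0, tape[-1..2]=0110 (head:  ^)
Step 3: in state A at pos 0, read 1 -> (A,1)->write 1,move L,goto B. Now: state=B, head=-1, tape[-2..2]=00110 (head:  ^)
Step 4: in state B at pos -1, read 0 -> (B,0)->write 0,move L,goto C. Now: state=C, head=-2, tape[-3..2]=000110 (head:  ^)
Step 5: in state C at pos -2, read 0 -> (C,0)->write 1,move L,goto A. Now: state=A, head=-3, tape[-4..2]=0010110 (head:  ^)
Step 6: in state A at pos -3, read 0 -> (A,0)->write 1,move R,goto C. Now: state=C, head=-2, tape[-4..2]=0110110 (head:   ^)

Answer: 11011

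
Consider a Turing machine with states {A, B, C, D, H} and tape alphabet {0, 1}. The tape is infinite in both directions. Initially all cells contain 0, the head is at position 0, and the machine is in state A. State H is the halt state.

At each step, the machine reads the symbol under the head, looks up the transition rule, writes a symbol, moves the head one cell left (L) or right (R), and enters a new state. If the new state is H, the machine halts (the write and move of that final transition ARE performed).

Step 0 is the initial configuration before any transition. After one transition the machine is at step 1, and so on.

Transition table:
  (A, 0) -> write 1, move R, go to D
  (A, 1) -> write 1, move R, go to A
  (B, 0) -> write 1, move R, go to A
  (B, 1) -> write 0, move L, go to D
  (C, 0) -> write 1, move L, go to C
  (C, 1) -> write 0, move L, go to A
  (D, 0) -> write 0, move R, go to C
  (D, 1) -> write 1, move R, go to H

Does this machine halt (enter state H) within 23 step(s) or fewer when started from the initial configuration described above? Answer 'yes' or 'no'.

Answer: yes

Derivation:
Step 1: in state A at pos 0, read 0 -> (A,0)->write 1,move R,goto D. Now: state=D, head=1, tape[-1..2]=0100 (head:   ^)
Step 2: in state D at pos 1, read 0 -> (D,0)->write 0,move R,goto C. Now: state=C, head=2, tape[-1..3]=01000 (head:    ^)
Step 3: in state C at pos 2, read 0 -> (C,0)->write 1,move L,goto C. Now: state=C, head=1, tape[-1..3]=01010 (head:   ^)
Step 4: in state C at pos 1, read 0 -> (C,0)->write 1,move L,goto C. Now: state=C, head=0, tape[-1..3]=01110 (head:  ^)
Step 5: in state C at pos 0, read 1 -> (C,1)->write 0,move L,goto A. Now: state=A, head=-1, tape[-2..3]=000110 (head:  ^)
Step 6: in state A at pos -1, read 0 -> (A,0)->write 1,move R,goto D. Now: state=D, head=0, tape[-2..3]=010110 (head:   ^)
Step 7: in state D at pos 0, read 0 -> (D,0)->write 0,move R,goto C. Now: state=C, head=1, tape[-2..3]=010110 (head:    ^)
Step 8: in state C at pos 1, read 1 -> (C,1)->write 0,move L,goto A. Now: state=A, head=0, tape[-2..3]=010010 (head:   ^)
Step 9: in state A at pos 0, read 0 -> (A,0)->write 1,move R,goto D. Now: state=D, head=1, tape[-2..3]=011010 (head:    ^)
Step 10: in state D at pos 1, read 0 -> (D,0)->write 0,move R,goto C. Now: state=C, head=2, tape[-2..3]=011010 (head:     ^)
Step 11: in state C at pos 2, read 1 -> (C,1)->write 0,move L,goto A. Now: state=A, head=1, tape[-2..3]=011000 (head:    ^)
Step 12: in state A at pos 1, read 0 -> (A,0)->write 1,move R,goto D. Now: state=D, head=2, tape[-2..3]=011100 (head:     ^)
Step 13: in state D at pos 2, read 0 -> (D,0)->write 0,move R,goto C. Now: state=C, head=3, tape[-2..4]=0111000 (head:      ^)
Step 14: in state C at pos 3, read 0 -> (C,0)->write 1,move L,goto C. Now: state=C, head=2, tape[-2..4]=0111010 (head:     ^)
Step 15: in state C at pos 2, read 0 -> (C,0)->write 1,move L,goto C. Now: state=C, head=1, tape[-2..4]=0111110 (head:    ^)
Step 16: in state C at pos 1, read 1 -> (C,1)->write 0,move L,goto A. Now: state=A, head=0, tape[-2..4]=0110110 (head:   ^)
Step 17: in state A at pos 0, read 1 -> (A,1)->write 1,move R,goto A. Now: state=A, head=1, tape[-2..4]=0110110 (head:    ^)
Step 18: in state A at pos 1, read 0 -> (A,0)->write 1,move R,goto D. Now: state=D, head=2, tape[-2..4]=0111110 (head:     ^)
Step 19: in state D at pos 2, read 1 -> (D,1)->write 1,move R,goto H. Now: state=H, head=3, tape[-2..4]=0111110 (head:      ^)
State H reached at step 19; 19 <= 23 -> yes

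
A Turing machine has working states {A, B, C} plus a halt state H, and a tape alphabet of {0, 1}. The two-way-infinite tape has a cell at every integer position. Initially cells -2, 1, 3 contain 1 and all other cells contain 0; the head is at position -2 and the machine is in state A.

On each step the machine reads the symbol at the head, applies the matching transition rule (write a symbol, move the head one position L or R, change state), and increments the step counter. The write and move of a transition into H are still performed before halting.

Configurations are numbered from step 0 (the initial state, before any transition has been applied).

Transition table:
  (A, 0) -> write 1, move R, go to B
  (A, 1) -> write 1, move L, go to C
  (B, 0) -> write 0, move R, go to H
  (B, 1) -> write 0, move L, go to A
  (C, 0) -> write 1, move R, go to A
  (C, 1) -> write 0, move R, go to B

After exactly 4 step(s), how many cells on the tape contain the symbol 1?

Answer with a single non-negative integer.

Step 1: in state A at pos -2, read 1 -> (A,1)->write 1,move L,goto C. Now: state=C, head=-3, tape[-4..4]=001001010 (head:  ^)
Step 2: in state C at pos -3, read 0 -> (C,0)->write 1,move R,goto A. Now: state=A, head=-2, tape[-4..4]=011001010 (head:   ^)
Step 3: in state A at pos -2, read 1 -> (A,1)->write 1,move L,goto C. Now: state=C, head=-3, tape[-4..4]=011001010 (head:  ^)
Step 4: in state C at pos -3, read 1 -> (C,1)->write 0,move R,goto B. Now: state=B, head=-2, tape[-4..4]=001001010 (head:   ^)
Cells containing 1 after step 4: {-2, 1, 3} -> 3 cell(s)

Answer: 3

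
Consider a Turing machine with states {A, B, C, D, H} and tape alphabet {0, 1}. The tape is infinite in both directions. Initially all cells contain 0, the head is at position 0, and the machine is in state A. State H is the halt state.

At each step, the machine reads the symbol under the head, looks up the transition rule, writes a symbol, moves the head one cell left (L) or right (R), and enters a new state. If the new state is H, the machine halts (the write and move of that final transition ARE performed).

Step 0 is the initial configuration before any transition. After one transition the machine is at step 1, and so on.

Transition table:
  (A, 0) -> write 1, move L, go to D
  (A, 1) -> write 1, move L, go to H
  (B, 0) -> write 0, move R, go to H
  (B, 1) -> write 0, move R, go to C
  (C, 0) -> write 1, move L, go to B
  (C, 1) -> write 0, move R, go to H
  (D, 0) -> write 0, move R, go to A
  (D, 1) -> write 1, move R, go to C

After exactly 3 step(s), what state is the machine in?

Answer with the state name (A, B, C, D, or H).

Step 1: in state A at pos 0, read 0 -> (A,0)->write 1,move L,goto D. Now: state=D, head=-1, tape[-2..1]=0010 (head:  ^)
Step 2: in state D at pos -1, read 0 -> (D,0)->write 0,move R,goto A. Now: state=A, head=0, tape[-2..1]=0010 (head:   ^)
Step 3: in state A at pos 0, read 1 -> (A,1)->write 1,move L,goto H. Now: state=H, head=-1, tape[-2..1]=0010 (head:  ^)

Answer: H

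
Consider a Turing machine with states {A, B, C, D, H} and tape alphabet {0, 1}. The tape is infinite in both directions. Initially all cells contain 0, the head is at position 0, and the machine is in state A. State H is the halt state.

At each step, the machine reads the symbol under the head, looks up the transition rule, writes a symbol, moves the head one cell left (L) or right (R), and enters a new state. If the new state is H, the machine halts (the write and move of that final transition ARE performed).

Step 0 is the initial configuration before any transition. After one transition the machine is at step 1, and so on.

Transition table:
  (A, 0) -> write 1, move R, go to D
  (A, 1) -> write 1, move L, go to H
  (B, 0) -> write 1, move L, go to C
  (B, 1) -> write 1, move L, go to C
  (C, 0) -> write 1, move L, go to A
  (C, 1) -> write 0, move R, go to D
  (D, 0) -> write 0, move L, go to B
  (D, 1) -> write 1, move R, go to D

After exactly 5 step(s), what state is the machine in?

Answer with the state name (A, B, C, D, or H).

Answer: D

Derivation:
Step 1: in state A at pos 0, read 0 -> (A,0)->write 1,move R,goto D. Now: state=D, head=1, tape[-1..2]=0100 (head:   ^)
Step 2: in state D at pos 1, read 0 -> (D,0)->write 0,move L,goto B. Now: state=B, head=0, tape[-1..2]=0100 (head:  ^)
Step 3: in state B at pos 0, read 1 -> (B,1)->write 1,move L,goto C. Now: state=C, head=-1, tape[-2..2]=00100 (head:  ^)
Step 4: in state C at pos -1, read 0 -> (C,0)->write 1,move L,goto A. Now: state=A, head=-2, tape[-3..2]=001100 (head:  ^)
Step 5: in state A at pos -2, read 0 -> (A,0)->write 1,move R,goto D. Now: state=D, head=-1, tape[-3..2]=011100 (head:   ^)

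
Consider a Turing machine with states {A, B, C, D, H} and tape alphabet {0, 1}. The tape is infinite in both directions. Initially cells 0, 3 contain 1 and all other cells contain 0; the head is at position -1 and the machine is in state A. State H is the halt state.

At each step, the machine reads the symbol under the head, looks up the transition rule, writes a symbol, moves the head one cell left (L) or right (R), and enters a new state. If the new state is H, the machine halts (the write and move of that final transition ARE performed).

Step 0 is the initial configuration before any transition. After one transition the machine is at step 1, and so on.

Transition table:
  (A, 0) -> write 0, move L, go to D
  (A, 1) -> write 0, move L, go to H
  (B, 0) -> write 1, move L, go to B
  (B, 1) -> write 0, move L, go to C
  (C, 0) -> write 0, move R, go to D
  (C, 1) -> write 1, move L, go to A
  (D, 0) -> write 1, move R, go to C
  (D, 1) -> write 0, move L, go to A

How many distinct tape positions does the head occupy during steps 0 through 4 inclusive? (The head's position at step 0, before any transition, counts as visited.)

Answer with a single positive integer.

Step 1: in state A at pos -1, read 0 -> (A,0)->write 0,move L,goto D. Now: state=D, head=-2, tape[-3..4]=00010010 (head:  ^)
Step 2: in state D at pos -2, read 0 -> (D,0)->write 1,move R,goto C. Now: state=C, head=-1, tape[-3..4]=01010010 (head:   ^)
Step 3: in state C at pos -1, read 0 -> (C,0)->write 0,move R,goto D. Now: state=D, head=0, tape[-3..4]=01010010 (head:    ^)
Step 4: in state D at pos 0, read 1 -> (D,1)->write 0,move L,goto A. Now: state=A, head=-1, tape[-3..4]=01000010 (head:   ^)
Head positions at steps 0..4: starting at -1, distinct positions visited = {-2, -1, 0} -> 3 position(s)

Answer: 3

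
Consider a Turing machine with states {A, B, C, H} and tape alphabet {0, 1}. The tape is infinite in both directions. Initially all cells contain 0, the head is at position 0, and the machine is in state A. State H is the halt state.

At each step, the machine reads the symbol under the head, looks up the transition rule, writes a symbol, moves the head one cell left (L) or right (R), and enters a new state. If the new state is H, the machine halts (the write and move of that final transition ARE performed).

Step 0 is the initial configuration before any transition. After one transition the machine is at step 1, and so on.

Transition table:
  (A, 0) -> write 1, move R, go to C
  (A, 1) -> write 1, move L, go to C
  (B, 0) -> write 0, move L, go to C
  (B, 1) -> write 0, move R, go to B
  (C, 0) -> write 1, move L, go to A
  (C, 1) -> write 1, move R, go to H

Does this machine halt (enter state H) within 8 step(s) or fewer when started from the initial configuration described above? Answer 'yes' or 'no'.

Answer: yes

Derivation:
Step 1: in state A at pos 0, read 0 -> (A,0)->write 1,move R,goto C. Now: state=C, head=1, tape[-1..2]=0100 (head:   ^)
Step 2: in state C at pos 1, read 0 -> (C,0)->write 1,move L,goto A. Now: state=A, head=0, tape[-1..2]=0110 (head:  ^)
Step 3: in state A at pos 0, read 1 -> (A,1)->write 1,move L,goto C. Now: state=C, head=-1, tape[-2..2]=00110 (head:  ^)
Step 4: in state C at pos -1, read 0 -> (C,0)->write 1,move L,goto A. Now: state=A, head=-2, tape[-3..2]=001110 (head:  ^)
Step 5: in state A at pos -2, read 0 -> (A,0)->write 1,move R,goto C. Now: state=C, head=-1, tape[-3..2]=011110 (head:   ^)
Step 6: in state C at pos -1, read 1 -> (C,1)->write 1,move R,goto H. Now: state=H, head=0, tape[-3..2]=011110 (head:    ^)
State H reached at step 6; 6 <= 8 -> yes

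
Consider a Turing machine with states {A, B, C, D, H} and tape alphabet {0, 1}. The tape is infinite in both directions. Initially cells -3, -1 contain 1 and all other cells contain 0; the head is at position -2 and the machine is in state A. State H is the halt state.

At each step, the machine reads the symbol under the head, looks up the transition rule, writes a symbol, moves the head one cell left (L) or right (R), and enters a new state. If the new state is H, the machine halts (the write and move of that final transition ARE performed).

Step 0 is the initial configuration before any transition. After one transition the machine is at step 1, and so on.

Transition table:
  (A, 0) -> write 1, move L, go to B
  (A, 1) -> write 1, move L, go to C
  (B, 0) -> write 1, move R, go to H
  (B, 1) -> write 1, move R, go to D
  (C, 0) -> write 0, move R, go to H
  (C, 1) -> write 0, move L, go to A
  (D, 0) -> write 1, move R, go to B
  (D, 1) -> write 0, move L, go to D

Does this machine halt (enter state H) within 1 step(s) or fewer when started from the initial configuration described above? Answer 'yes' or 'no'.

Step 1: in state A at pos -2, read 0 -> (A,0)->write 1,move L,goto B. Now: state=B, head=-3, tape[-4..0]=01110 (head:  ^)
After 1 step(s): state = B (not H) -> not halted within 1 -> no

Answer: no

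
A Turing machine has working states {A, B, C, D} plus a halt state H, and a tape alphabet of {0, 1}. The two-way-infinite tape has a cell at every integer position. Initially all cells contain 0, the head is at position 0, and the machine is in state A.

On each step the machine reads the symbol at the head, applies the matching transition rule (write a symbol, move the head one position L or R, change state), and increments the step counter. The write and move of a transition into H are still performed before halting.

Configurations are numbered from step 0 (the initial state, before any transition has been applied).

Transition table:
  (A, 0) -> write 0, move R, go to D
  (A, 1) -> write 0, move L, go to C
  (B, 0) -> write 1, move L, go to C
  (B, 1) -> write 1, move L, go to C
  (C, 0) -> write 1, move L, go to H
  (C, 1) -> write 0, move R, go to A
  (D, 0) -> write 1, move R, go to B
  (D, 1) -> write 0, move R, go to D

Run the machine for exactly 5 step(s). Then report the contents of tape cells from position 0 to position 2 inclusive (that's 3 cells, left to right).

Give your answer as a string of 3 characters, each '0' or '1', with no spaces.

Answer: 000

Derivation:
Step 1: in state A at pos 0, read 0 -> (A,0)->write 0,move R,goto D. Now: state=D, head=1, tape[-1..2]=0000 (head:   ^)
Step 2: in state D at pos 1, read 0 -> (D,0)->write 1,move R,goto B. Now: state=B, head=2, tape[-1..3]=00100 (head:    ^)
Step 3: in state B at pos 2, read 0 -> (B,0)->write 1,move L,goto C. Now: state=C, head=1, tape[-1..3]=00110 (head:   ^)
Step 4: in state C at pos 1, read 1 -> (C,1)->write 0,move R,goto A. Now: state=A, head=2, tape[-1..3]=00010 (head:    ^)
Step 5: in state A at pos 2, read 1 -> (A,1)->write 0,move L,goto C. Now: state=C, head=1, tape[-1..3]=00000 (head:   ^)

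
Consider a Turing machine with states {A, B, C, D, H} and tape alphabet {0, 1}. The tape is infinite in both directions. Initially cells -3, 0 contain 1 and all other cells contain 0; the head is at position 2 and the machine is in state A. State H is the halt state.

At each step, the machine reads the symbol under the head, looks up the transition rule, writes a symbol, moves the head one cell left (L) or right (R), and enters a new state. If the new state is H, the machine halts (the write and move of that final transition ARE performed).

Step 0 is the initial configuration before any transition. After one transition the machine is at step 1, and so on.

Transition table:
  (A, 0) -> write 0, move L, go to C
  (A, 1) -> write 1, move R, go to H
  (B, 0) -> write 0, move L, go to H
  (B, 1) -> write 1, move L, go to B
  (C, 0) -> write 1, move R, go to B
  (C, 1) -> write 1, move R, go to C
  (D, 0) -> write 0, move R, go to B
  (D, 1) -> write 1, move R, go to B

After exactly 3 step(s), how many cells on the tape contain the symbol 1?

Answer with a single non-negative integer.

Step 1: in state A at pos 2, read 0 -> (A,0)->write 0,move L,goto C. Now: state=C, head=1, tape[-4..3]=01001000 (head:      ^)
Step 2: in state C at pos 1, read 0 -> (C,0)->write 1,move R,goto B. Now: state=B, head=2, tape[-4..3]=01001100 (head:       ^)
Step 3: in state B at pos 2, read 0 -> (B,0)->write 0,move L,goto H. Now: state=H, head=1, tape[-4..3]=01001100 (head:      ^)
Cells containing 1 after step 3: {-3, 0, 1} -> 3 cell(s)

Answer: 3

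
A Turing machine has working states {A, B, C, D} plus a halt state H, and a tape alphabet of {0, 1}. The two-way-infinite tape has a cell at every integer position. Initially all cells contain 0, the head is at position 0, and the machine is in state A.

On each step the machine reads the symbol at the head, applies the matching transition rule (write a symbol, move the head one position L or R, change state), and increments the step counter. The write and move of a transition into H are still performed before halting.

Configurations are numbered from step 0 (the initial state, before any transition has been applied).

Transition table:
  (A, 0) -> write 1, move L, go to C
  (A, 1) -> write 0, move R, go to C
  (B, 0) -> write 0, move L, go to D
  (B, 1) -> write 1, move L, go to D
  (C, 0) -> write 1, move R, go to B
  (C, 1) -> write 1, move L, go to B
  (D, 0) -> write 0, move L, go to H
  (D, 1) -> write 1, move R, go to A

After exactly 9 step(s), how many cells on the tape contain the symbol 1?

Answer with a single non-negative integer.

Answer: 3

Derivation:
Step 1: in state A at pos 0, read 0 -> (A,0)->write 1,move L,goto C. Now: state=C, head=-1, tape[-2..1]=0010 (head:  ^)
Step 2: in state C at pos -1, read 0 -> (C,0)->write 1,move R,goto B. Now: state=B, head=0, tape[-2..1]=0110 (head:   ^)
Step 3: in state B at pos 0, read 1 -> (B,1)->write 1,move L,goto D. Now: state=D, head=-1, tape[-2..1]=0110 (head:  ^)
Step 4: in state D at pos -1, read 1 -> (D,1)->write 1,move R,goto A. Now: state=A, head=0, tape[-2..1]=0110 (head:   ^)
Step 5: in state A at pos 0, read 1 -> (A,1)->write 0,move R,goto C. Now: state=C, head=1, tape[-2..2]=01000 (head:    ^)
Step 6: in state C at pos 1, read 0 -> (C,0)->write 1,move R,goto B. Now: state=B, head=2, tape[-2..3]=010100 (head:     ^)
Step 7: in state B at pos 2, read 0 -> (B,0)->write 0,move L,goto D. Now: state=D, head=1, tape[-2..3]=010100 (head:    ^)
Step 8: in state D at pos 1, read 1 -> (D,1)->write 1,move R,goto A. Now: state=A, head=2, tape[-2..3]=010100 (head:     ^)
Step 9: in state A at pos 2, read 0 -> (A,0)->write 1,move L,goto C. Now: state=C, head=1, tape[-2..3]=010110 (head:    ^)
Cells containing 1 after step 9: {-1, 1, 2} -> 3 cell(s)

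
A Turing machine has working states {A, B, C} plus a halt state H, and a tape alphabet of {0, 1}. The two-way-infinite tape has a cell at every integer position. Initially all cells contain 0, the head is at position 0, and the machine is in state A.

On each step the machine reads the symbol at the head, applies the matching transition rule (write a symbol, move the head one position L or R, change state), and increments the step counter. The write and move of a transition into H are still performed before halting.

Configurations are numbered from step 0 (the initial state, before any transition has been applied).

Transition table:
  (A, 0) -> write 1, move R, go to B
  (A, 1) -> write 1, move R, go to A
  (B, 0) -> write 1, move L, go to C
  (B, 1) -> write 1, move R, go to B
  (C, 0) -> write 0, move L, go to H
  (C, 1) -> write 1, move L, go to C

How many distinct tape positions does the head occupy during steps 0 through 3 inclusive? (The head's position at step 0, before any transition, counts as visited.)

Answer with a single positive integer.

Step 1: in state A at pos 0, read 0 -> (A,0)->write 1,move R,goto B. Now: state=B, head=1, tape[-1..2]=0100 (head:   ^)
Step 2: in state B at pos 1, read 0 -> (B,0)->write 1,move L,goto C. Now: state=C, head=0, tape[-1..2]=0110 (head:  ^)
Step 3: in state C at pos 0, read 1 -> (C,1)->write 1,move L,goto C. Now: state=C, head=-1, tape[-2..2]=00110 (head:  ^)
Head positions at steps 0..3: starting at 0, distinct positions visited = {-1, 0, 1} -> 3 position(s)

Answer: 3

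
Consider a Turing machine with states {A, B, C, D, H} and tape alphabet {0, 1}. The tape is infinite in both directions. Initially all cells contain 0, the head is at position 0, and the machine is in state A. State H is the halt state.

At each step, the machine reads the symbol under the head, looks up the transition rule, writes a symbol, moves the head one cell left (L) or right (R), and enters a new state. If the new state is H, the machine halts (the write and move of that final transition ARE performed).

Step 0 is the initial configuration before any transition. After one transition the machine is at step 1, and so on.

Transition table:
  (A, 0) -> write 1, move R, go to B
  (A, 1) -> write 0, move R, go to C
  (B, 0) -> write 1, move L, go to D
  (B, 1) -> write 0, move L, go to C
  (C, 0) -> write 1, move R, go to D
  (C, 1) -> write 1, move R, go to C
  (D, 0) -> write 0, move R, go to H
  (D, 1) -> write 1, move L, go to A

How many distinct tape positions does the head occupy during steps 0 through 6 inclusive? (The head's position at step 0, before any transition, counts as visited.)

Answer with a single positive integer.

Answer: 3

Derivation:
Step 1: in state A at pos 0, read 0 -> (A,0)->write 1,move R,goto B. Now: state=B, head=1, tape[-1..2]=0100 (head:   ^)
Step 2: in state B at pos 1, read 0 -> (B,0)->write 1,move L,goto D. Now: state=D, head=0, tape[-1..2]=0110 (head:  ^)
Step 3: in state D at pos 0, read 1 -> (D,1)->write 1,move L,goto A. Now: state=A, head=-1, tape[-2..2]=00110 (head:  ^)
Step 4: in state A at pos -1, read 0 -> (A,0)->write 1,move R,goto B. Now: state=B, head=0, tape[-2..2]=01110 (head:   ^)
Step 5: in state B at pos 0, read 1 -> (B,1)->write 0,move L,goto C. Now: state=C, head=-1, tape[-2..2]=01010 (head:  ^)
Step 6: in state C at pos -1, read 1 -> (C,1)->write 1,move R,goto C. Now: state=C, head=0, tape[-2..2]=01010 (head:   ^)
Head positions at steps 0..6: starting at 0, distinct positions visited = {-1, 0, 1} -> 3 position(s)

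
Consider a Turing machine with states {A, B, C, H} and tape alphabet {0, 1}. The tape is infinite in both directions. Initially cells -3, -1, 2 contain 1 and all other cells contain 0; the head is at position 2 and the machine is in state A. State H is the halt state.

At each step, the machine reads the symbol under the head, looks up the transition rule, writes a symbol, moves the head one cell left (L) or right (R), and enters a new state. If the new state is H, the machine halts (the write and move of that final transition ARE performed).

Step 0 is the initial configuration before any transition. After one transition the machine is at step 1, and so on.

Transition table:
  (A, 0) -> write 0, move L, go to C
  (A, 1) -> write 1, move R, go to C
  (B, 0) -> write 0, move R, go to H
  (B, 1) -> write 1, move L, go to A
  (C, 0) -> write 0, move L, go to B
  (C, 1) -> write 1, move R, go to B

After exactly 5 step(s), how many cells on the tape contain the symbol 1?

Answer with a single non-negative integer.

Answer: 3

Derivation:
Step 1: in state A at pos 2, read 1 -> (A,1)->write 1,move R,goto C. Now: state=C, head=3, tape[-4..4]=010100100 (head:        ^)
Step 2: in state C at pos 3, read 0 -> (C,0)->write 0,move L,goto B. Now: state=B, head=2, tape[-4..4]=010100100 (head:       ^)
Step 3: in state B at pos 2, read 1 -> (B,1)->write 1,move L,goto A. Now: state=A, head=1, tape[-4..4]=010100100 (head:      ^)
Step 4: in state A at pos 1, read 0 -> (A,0)->write 0,move L,goto C. Now: state=C, head=0, tape[-4..4]=010100100 (head:     ^)
Step 5: in state C at pos 0, read 0 -> (C,0)->write 0,move L,goto B. Now: state=B, head=-1, tape[-4..4]=010100100 (head:    ^)
Cells containing 1 after step 5: {-3, -1, 2} -> 3 cell(s)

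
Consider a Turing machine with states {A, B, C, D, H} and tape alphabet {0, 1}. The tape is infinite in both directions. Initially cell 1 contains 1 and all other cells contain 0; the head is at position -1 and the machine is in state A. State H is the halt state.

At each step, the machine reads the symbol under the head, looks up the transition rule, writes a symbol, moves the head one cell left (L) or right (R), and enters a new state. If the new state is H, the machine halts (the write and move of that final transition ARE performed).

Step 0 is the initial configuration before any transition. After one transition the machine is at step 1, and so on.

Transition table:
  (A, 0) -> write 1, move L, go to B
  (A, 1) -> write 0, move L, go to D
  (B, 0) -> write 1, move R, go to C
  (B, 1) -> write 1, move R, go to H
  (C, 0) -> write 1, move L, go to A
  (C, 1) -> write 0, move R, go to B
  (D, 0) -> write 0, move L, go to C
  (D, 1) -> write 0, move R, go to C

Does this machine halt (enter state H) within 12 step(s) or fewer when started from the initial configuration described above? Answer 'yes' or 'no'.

Step 1: in state A at pos -1, read 0 -> (A,0)->write 1,move L,goto B. Now: state=B, head=-2, tape[-3..2]=001010 (head:  ^)
Step 2: in state B at pos -2, read 0 -> (B,0)->write 1,move R,goto C. Now: state=C, head=-1, tape[-3..2]=011010 (head:   ^)
Step 3: in state C at pos -1, read 1 -> (C,1)->write 0,move R,goto B. Now: state=B, head=0, tape[-3..2]=010010 (head:    ^)
Step 4: in state B at pos 0, read 0 -> (B,0)->write 1,move R,goto C. Now: state=C, head=1, tape[-3..2]=010110 (head:     ^)
Step 5: in state C at pos 1, read 1 -> (C,1)->write 0,move R,goto B. Now: state=B, head=2, tape[-3..3]=0101000 (head:      ^)
Step 6: in state B at pos 2, read 0 -> (B,0)->write 1,move R,goto C. Now: state=C, head=3, tape[-3..4]=01010100 (head:       ^)
Step 7: in state C at pos 3, read 0 -> (C,0)->write 1,move L,goto A. Now: state=A, head=2, tape[-3..4]=01010110 (head:      ^)
Step 8: in state A at pos 2, read 1 -> (A,1)->write 0,move L,goto D. Now: state=D, head=1, tape[-3..4]=01010010 (head:     ^)
Step 9: in state D at pos 1, read 0 -> (D,0)->write 0,move L,goto C. Now: state=C, head=0, tape[-3..4]=01010010 (head:    ^)
Step 10: in state C at pos 0, read 1 -> (C,1)->write 0,move R,goto B. Now: state=B, head=1, tape[-3..4]=01000010 (head:     ^)
Step 11: in state B at pos 1, read 0 -> (B,0)->write 1,move R,goto C. Now: state=C, head=2, tape[-3..4]=01001010 (head:      ^)
Step 12: in state C at pos 2, read 0 -> (C,0)->write 1,move L,goto A. Now: state=A, head=1, tape[-3..4]=01001110 (head:     ^)
After 12 step(s): state = A (not H) -> not halted within 12 -> no

Answer: no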